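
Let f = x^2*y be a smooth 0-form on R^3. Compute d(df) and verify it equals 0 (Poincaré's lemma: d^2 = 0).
d(df) = 0

Step 1: df = sum_i (∂f/∂x_i) dx_i = (2*x*y) dx + (x^2) dy + (0) dz.
Step 2: Apply d again. Using the 1-form formula, the coefficient of dx ∧ dy in d(df) is ∂^2 f/∂x ∂y - ∂^2 f/∂y ∂x = (2*x) - (2*x) = 0 (equality of mixed partials for smooth f).
Similarly for dx ∧ dz and dy ∧ dz — all coefficients vanish. So d(df) = 0.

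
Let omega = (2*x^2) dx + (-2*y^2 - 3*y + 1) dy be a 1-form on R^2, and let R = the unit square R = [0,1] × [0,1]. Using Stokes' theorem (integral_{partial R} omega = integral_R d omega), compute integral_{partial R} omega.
integral_(partial R) omega = 0

Stokes: integral_partial_R omega = integral_R d omega with d omega = (∂Q/∂x - ∂P/∂y) dx ∧ dy.
  ∂Q/∂x = 0
  ∂P/∂y = 0
  integrand = ∂Q/∂x - ∂P/∂y = 0.
Integrating over R: integral_0^1 integral_0^1 (0) dx dy = 0.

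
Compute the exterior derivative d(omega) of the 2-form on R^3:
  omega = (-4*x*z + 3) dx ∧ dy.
d(omega) = (-4*x) dx ∧ dy ∧ dz

For a 2-form omega = sum_{i<j} g_{ij} dx_i ∧ dx_j, the exterior derivative is
  d(omega) = sum_{i<j} d(g_{ij}) ∧ dx_i ∧ dx_j = sum_{i<j, k} (∂g_{ij}/∂x_k) dx_k ∧ dx_i ∧ dx_j.
Expand each term, using dx_k ∧ dx_i ∧ dx_j = sgn(permutation) dx_{(a)} ∧ dx_{(b)} ∧ dx_{(c)} with (a < b < c) sorted:
  d(-4*x*z + 3) includes (∂/∂z)(-4*x*z + 3) dz = (-4*x) dz, which multiplied by dx ∧ dy gives (-4*x) dx ∧ dy ∧ dz
Collecting like 3-forms: d(omega) = (-4*x) dx ∧ dy ∧ dz.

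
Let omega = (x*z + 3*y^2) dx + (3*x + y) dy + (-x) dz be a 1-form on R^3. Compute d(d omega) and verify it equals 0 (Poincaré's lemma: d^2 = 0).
d(d omega) = 0

Step 1: d omega = sum_{i<j} (∂f_j/∂x_i - ∂f_i/∂x_j) dx_i ∧ dx_j:
  coeff of dx ∧ dy: 3 - 6*y
  coeff of dx ∧ dz: -x - 1
  coeff of dy ∧ dz: 0
Step 2: Apply d again to each 2-form coefficient. The only possible 3-form in R^3 is dx ∧ dy ∧ dz, with coefficient
  ∂(coeff of dy∧dz)/∂x - ∂(coeff of dx∧dz)/∂y + ∂(coeff of dx∧dy)/∂z
  = ∂/∂x (0) - ∂/∂y (-x - 1) + ∂/∂z (3 - 6*y).
Each of these terms simplifies to sums of mixed partials that cancel in pairs. The result is 0 (by equality of mixed partials for smooth functions — Schwarz / Clairaut).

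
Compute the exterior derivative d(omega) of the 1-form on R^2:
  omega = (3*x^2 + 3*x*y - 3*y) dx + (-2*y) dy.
d(omega) = (3 - 3*x) dx ∧ dy

For a 1-form omega = sum_i f_i dx_i, the exterior derivative is
  d(omega) = sum_{i < j} (∂f_j/∂x_i - ∂f_i/∂x_j) dx_i ∧ dx_j.
  coefficient of dx ∧ dy: ∂f_2/∂x - ∂f_1/∂y = ∂(-2*y)/∂x - ∂(3*x^2 + 3*x*y - 3*y)/∂y = 3 - 3*x
Assembling: d(omega) = (3 - 3*x) dx ∧ dy.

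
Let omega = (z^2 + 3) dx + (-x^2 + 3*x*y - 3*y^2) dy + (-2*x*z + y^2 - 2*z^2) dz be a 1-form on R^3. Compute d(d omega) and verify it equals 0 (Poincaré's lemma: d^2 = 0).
d(d omega) = 0

Step 1: d omega = sum_{i<j} (∂f_j/∂x_i - ∂f_i/∂x_j) dx_i ∧ dx_j:
  coeff of dx ∧ dy: -2*x + 3*y
  coeff of dx ∧ dz: -4*z
  coeff of dy ∧ dz: 2*y
Step 2: Apply d again to each 2-form coefficient. The only possible 3-form in R^3 is dx ∧ dy ∧ dz, with coefficient
  ∂(coeff of dy∧dz)/∂x - ∂(coeff of dx∧dz)/∂y + ∂(coeff of dx∧dy)/∂z
  = ∂/∂x (2*y) - ∂/∂y (-4*z) + ∂/∂z (-2*x + 3*y).
Each of these terms simplifies to sums of mixed partials that cancel in pairs. The result is 0 (by equality of mixed partials for smooth functions — Schwarz / Clairaut).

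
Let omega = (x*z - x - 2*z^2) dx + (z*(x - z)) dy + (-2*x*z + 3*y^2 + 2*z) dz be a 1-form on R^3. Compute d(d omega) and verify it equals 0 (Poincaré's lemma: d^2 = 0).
d(d omega) = 0

Step 1: d omega = sum_{i<j} (∂f_j/∂x_i - ∂f_i/∂x_j) dx_i ∧ dx_j:
  coeff of dx ∧ dy: z
  coeff of dx ∧ dz: -x + 2*z
  coeff of dy ∧ dz: -x + 6*y + 2*z
Step 2: Apply d again to each 2-form coefficient. The only possible 3-form in R^3 is dx ∧ dy ∧ dz, with coefficient
  ∂(coeff of dy∧dz)/∂x - ∂(coeff of dx∧dz)/∂y + ∂(coeff of dx∧dy)/∂z
  = ∂/∂x (-x + 6*y + 2*z) - ∂/∂y (-x + 2*z) + ∂/∂z (z).
Each of these terms simplifies to sums of mixed partials that cancel in pairs. The result is 0 (by equality of mixed partials for smooth functions — Schwarz / Clairaut).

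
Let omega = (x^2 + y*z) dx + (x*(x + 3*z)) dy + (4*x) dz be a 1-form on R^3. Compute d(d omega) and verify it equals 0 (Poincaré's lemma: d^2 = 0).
d(d omega) = 0

Step 1: d omega = sum_{i<j} (∂f_j/∂x_i - ∂f_i/∂x_j) dx_i ∧ dx_j:
  coeff of dx ∧ dy: 2*x + 2*z
  coeff of dx ∧ dz: 4 - y
  coeff of dy ∧ dz: -3*x
Step 2: Apply d again to each 2-form coefficient. The only possible 3-form in R^3 is dx ∧ dy ∧ dz, with coefficient
  ∂(coeff of dy∧dz)/∂x - ∂(coeff of dx∧dz)/∂y + ∂(coeff of dx∧dy)/∂z
  = ∂/∂x (-3*x) - ∂/∂y (4 - y) + ∂/∂z (2*x + 2*z).
Each of these terms simplifies to sums of mixed partials that cancel in pairs. The result is 0 (by equality of mixed partials for smooth functions — Schwarz / Clairaut).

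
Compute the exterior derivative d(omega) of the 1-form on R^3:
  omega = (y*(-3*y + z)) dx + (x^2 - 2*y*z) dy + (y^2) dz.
d(omega) = (2*x + 6*y - z) dx ∧ dy + (-y) dx ∧ dz + (4*y) dy ∧ dz

For a 1-form omega = sum_i f_i dx_i, the exterior derivative is
  d(omega) = sum_{i < j} (∂f_j/∂x_i - ∂f_i/∂x_j) dx_i ∧ dx_j.
  coefficient of dx ∧ dy: ∂f_2/∂x - ∂f_1/∂y = ∂(x^2 - 2*y*z)/∂x - ∂(y*(-3*y + z))/∂y = 2*x + 6*y - z
  coefficient of dx ∧ dz: ∂f_3/∂x - ∂f_1/∂z = ∂(y^2)/∂x - ∂(y*(-3*y + z))/∂z = -y
  coefficient of dy ∧ dz: ∂f_3/∂y - ∂f_2/∂z = ∂(y^2)/∂y - ∂(x^2 - 2*y*z)/∂z = 4*y
Assembling: d(omega) = (2*x + 6*y - z) dx ∧ dy + (-y) dx ∧ dz + (4*y) dy ∧ dz.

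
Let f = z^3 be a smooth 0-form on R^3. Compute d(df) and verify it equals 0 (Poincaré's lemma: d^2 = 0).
d(df) = 0

Step 1: df = sum_i (∂f/∂x_i) dx_i = (0) dx + (0) dy + (3*z^2) dz.
Step 2: Apply d again. Using the 1-form formula, the coefficient of dx ∧ dy in d(df) is ∂^2 f/∂x ∂y - ∂^2 f/∂y ∂x = (0) - (0) = 0 (equality of mixed partials for smooth f).
Similarly for dx ∧ dz and dy ∧ dz — all coefficients vanish. So d(df) = 0.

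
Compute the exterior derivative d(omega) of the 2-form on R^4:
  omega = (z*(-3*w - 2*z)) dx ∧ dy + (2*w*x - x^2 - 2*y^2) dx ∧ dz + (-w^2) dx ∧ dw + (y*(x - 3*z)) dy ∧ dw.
d(omega) = (-3*w + 4*y - 4*z) dx ∧ dy ∧ dz + (y - 3*z) dx ∧ dy ∧ dw + (2*x) dx ∧ dz ∧ dw + (3*y) dy ∧ dz ∧ dw

For a 2-form omega = sum_{i<j} g_{ij} dx_i ∧ dx_j, the exterior derivative is
  d(omega) = sum_{i<j} d(g_{ij}) ∧ dx_i ∧ dx_j = sum_{i<j, k} (∂g_{ij}/∂x_k) dx_k ∧ dx_i ∧ dx_j.
Expand each term, using dx_k ∧ dx_i ∧ dx_j = sgn(permutation) dx_{(a)} ∧ dx_{(b)} ∧ dx_{(c)} with (a < b < c) sorted:
  d(z*(-3*w - 2*z)) includes (∂/∂z)(z*(-3*w - 2*z)) dz = (-3*w - 4*z) dz, which multiplied by dx ∧ dy gives (-3*w - 4*z) dx ∧ dy ∧ dz
  d(z*(-3*w - 2*z)) includes (∂/∂w)(z*(-3*w - 2*z)) dw = (-3*z) dw, which multiplied by dx ∧ dy gives (-3*z) dx ∧ dy ∧ dw
  d(2*w*x - x^2 - 2*y^2) includes (∂/∂y)(2*w*x - x^2 - 2*y^2) dy = (-4*y) dy, which multiplied by dx ∧ dz gives (4*y) dx ∧ dy ∧ dz
  d(2*w*x - x^2 - 2*y^2) includes (∂/∂w)(2*w*x - x^2 - 2*y^2) dw = (2*x) dw, which multiplied by dx ∧ dz gives (2*x) dx ∧ dz ∧ dw
  d(y*(x - 3*z)) includes (∂/∂x)(y*(x - 3*z)) dx = (y) dx, which multiplied by dy ∧ dw gives (y) dx ∧ dy ∧ dw
  d(y*(x - 3*z)) includes (∂/∂z)(y*(x - 3*z)) dz = (-3*y) dz, which multiplied by dy ∧ dw gives (3*y) dy ∧ dz ∧ dw
Collecting like 3-forms: d(omega) = (-3*w + 4*y - 4*z) dx ∧ dy ∧ dz + (y - 3*z) dx ∧ dy ∧ dw + (2*x) dx ∧ dz ∧ dw + (3*y) dy ∧ dz ∧ dw.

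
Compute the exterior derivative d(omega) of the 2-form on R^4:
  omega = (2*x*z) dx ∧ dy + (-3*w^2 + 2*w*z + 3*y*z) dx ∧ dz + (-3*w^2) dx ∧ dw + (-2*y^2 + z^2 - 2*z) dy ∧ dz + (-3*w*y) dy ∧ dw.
d(omega) = (2*x - 3*z) dx ∧ dy ∧ dz + (-6*w + 2*z) dx ∧ dz ∧ dw

For a 2-form omega = sum_{i<j} g_{ij} dx_i ∧ dx_j, the exterior derivative is
  d(omega) = sum_{i<j} d(g_{ij}) ∧ dx_i ∧ dx_j = sum_{i<j, k} (∂g_{ij}/∂x_k) dx_k ∧ dx_i ∧ dx_j.
Expand each term, using dx_k ∧ dx_i ∧ dx_j = sgn(permutation) dx_{(a)} ∧ dx_{(b)} ∧ dx_{(c)} with (a < b < c) sorted:
  d(2*x*z) includes (∂/∂z)(2*x*z) dz = (2*x) dz, which multiplied by dx ∧ dy gives (2*x) dx ∧ dy ∧ dz
  d(-3*w^2 + 2*w*z + 3*y*z) includes (∂/∂y)(-3*w^2 + 2*w*z + 3*y*z) dy = (3*z) dy, which multiplied by dx ∧ dz gives (-3*z) dx ∧ dy ∧ dz
  d(-3*w^2 + 2*w*z + 3*y*z) includes (∂/∂w)(-3*w^2 + 2*w*z + 3*y*z) dw = (-6*w + 2*z) dw, which multiplied by dx ∧ dz gives (-6*w + 2*z) dx ∧ dz ∧ dw
Collecting like 3-forms: d(omega) = (2*x - 3*z) dx ∧ dy ∧ dz + (-6*w + 2*z) dx ∧ dz ∧ dw.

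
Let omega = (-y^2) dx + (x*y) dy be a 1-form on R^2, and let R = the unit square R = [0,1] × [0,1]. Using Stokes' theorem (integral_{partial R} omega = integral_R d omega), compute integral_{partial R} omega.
integral_(partial R) omega = 3/2

Stokes: integral_partial_R omega = integral_R d omega with d omega = (∂Q/∂x - ∂P/∂y) dx ∧ dy.
  ∂Q/∂x = y
  ∂P/∂y = -2*y
  integrand = ∂Q/∂x - ∂P/∂y = 3*y.
Integrating over R: integral_0^1 integral_0^1 (3*y) dx dy = 3/2.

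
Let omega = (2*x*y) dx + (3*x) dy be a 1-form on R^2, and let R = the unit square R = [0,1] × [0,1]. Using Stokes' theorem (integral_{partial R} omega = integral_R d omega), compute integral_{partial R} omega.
integral_(partial R) omega = 2

Stokes: integral_partial_R omega = integral_R d omega with d omega = (∂Q/∂x - ∂P/∂y) dx ∧ dy.
  ∂Q/∂x = 3
  ∂P/∂y = 2*x
  integrand = ∂Q/∂x - ∂P/∂y = 3 - 2*x.
Integrating over R: integral_0^1 integral_0^1 (3 - 2*x) dx dy = 2.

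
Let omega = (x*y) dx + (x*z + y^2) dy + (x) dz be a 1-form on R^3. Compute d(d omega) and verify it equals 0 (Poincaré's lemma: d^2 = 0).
d(d omega) = 0

Step 1: d omega = sum_{i<j} (∂f_j/∂x_i - ∂f_i/∂x_j) dx_i ∧ dx_j:
  coeff of dx ∧ dy: -x + z
  coeff of dx ∧ dz: 1
  coeff of dy ∧ dz: -x
Step 2: Apply d again to each 2-form coefficient. The only possible 3-form in R^3 is dx ∧ dy ∧ dz, with coefficient
  ∂(coeff of dy∧dz)/∂x - ∂(coeff of dx∧dz)/∂y + ∂(coeff of dx∧dy)/∂z
  = ∂/∂x (-x) - ∂/∂y (1) + ∂/∂z (-x + z).
Each of these terms simplifies to sums of mixed partials that cancel in pairs. The result is 0 (by equality of mixed partials for smooth functions — Schwarz / Clairaut).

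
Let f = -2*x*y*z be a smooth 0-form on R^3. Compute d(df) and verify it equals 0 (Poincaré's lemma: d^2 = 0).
d(df) = 0

Step 1: df = sum_i (∂f/∂x_i) dx_i = (-2*y*z) dx + (-2*x*z) dy + (-2*x*y) dz.
Step 2: Apply d again. Using the 1-form formula, the coefficient of dx ∧ dy in d(df) is ∂^2 f/∂x ∂y - ∂^2 f/∂y ∂x = (-2*z) - (-2*z) = 0 (equality of mixed partials for smooth f).
Similarly for dx ∧ dz and dy ∧ dz — all coefficients vanish. So d(df) = 0.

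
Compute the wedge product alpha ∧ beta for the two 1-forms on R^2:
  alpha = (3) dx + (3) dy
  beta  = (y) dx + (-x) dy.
alpha ∧ beta = (-3*x - 3*y) dx ∧ dy

Distribute the wedge, using dx_i ∧ dx_j = -dx_j ∧ dx_i and dx_i ∧ dx_i = 0. For each pair (i, j) with i < j, the coefficient of dx_i ∧ dx_j in alpha ∧ beta is (alpha_i * beta_j - alpha_j * beta_i). Collecting: alpha ∧ beta = (-3*x - 3*y) dx ∧ dy.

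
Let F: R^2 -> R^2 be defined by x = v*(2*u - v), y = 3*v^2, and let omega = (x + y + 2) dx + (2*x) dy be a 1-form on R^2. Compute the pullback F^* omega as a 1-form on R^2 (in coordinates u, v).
F^* omega = (4*v*(u*v + v^2 + 1)) du + (4*u^2*v + 24*u*v^2 + 4*u - 16*v^3 - 4*v) dv

Using F^*(f dg) = (f ∘ F) d(g ∘ F), substitute each coordinate x_i by F_i(u, v) in f_i, and replace dx_i by d F_i = (∂F_i/∂u) du + (∂F_i/∂v) dv.
  For the x component: f_1(F) = 2*u*v + 2*v^2 + 2; d F_1 = (2*v) du + (2*u - 2*v) dv
  For the y component: f_2(F) = 2*v*(2*u - v); d F_2 = (0) du + (6*v) dv
Combining and collecting du, dv coefficients:
  coeff of du: 4*v*(u*v + v^2 + 1)
  coeff of dv: 4*u^2*v + 24*u*v^2 + 4*u - 16*v^3 - 4*v
F^* omega = (4*v*(u*v + v^2 + 1)) du + (4*u^2*v + 24*u*v^2 + 4*u - 16*v^3 - 4*v) dv.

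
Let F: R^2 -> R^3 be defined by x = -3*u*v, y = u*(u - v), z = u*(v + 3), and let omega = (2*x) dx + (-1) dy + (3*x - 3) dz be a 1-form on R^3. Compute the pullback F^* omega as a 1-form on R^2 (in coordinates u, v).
F^* omega = (9*u*v^2 - 27*u*v - 2*u - 2*v - 9) du + (u*(9*u*v - 2)) dv

Using F^*(f dg) = (f ∘ F) d(g ∘ F), substitute each coordinate x_i by F_i(u, v) in f_i, and replace dx_i by d F_i = (∂F_i/∂u) du + (∂F_i/∂v) dv.
  For the x component: f_1(F) = -6*u*v; d F_1 = (-3*v) du + (-3*u) dv
  For the y component: f_2(F) = -1; d F_2 = (2*u - v) du + (-u) dv
  For the z component: f_3(F) = -9*u*v - 3; d F_3 = (v + 3) du + (u) dv
Combining and collecting du, dv coefficients:
  coeff of du: 9*u*v^2 - 27*u*v - 2*u - 2*v - 9
  coeff of dv: u*(9*u*v - 2)
F^* omega = (9*u*v^2 - 27*u*v - 2*u - 2*v - 9) du + (u*(9*u*v - 2)) dv.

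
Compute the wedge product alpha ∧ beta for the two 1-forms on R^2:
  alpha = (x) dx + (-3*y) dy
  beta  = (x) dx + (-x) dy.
alpha ∧ beta = (x*(-x + 3*y)) dx ∧ dy

Distribute the wedge, using dx_i ∧ dx_j = -dx_j ∧ dx_i and dx_i ∧ dx_i = 0. For each pair (i, j) with i < j, the coefficient of dx_i ∧ dx_j in alpha ∧ beta is (alpha_i * beta_j - alpha_j * beta_i). Collecting: alpha ∧ beta = (x*(-x + 3*y)) dx ∧ dy.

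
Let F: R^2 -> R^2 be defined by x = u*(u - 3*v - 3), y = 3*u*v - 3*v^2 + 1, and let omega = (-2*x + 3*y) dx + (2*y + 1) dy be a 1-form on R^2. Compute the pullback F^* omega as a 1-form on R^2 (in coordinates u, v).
F^* omega = (-4*u^3 + 36*u^2*v + 18*u^2 - 45*u*v^2 - 63*u*v - 12*u + 9*v^3 + 27*v^2 - 9) du + (6*u^3 - 27*u^2*v - 18*u^2 - 27*u*v^2 + 36*v^3 - 18*v) dv

Using F^*(f dg) = (f ∘ F) d(g ∘ F), substitute each coordinate x_i by F_i(u, v) in f_i, and replace dx_i by d F_i = (∂F_i/∂u) du + (∂F_i/∂v) dv.
  For the x component: f_1(F) = -2*u^2 + 15*u*v + 6*u - 9*v^2 + 3; d F_1 = (2*u - 3*v - 3) du + (-3*u) dv
  For the y component: f_2(F) = 6*u*v - 6*v^2 + 3; d F_2 = (3*v) du + (3*u - 6*v) dv
Combining and collecting du, dv coefficients:
  coeff of du: -4*u^3 + 36*u^2*v + 18*u^2 - 45*u*v^2 - 63*u*v - 12*u + 9*v^3 + 27*v^2 - 9
  coeff of dv: 6*u^3 - 27*u^2*v - 18*u^2 - 27*u*v^2 + 36*v^3 - 18*v
F^* omega = (-4*u^3 + 36*u^2*v + 18*u^2 - 45*u*v^2 - 63*u*v - 12*u + 9*v^3 + 27*v^2 - 9) du + (6*u^3 - 27*u^2*v - 18*u^2 - 27*u*v^2 + 36*v^3 - 18*v) dv.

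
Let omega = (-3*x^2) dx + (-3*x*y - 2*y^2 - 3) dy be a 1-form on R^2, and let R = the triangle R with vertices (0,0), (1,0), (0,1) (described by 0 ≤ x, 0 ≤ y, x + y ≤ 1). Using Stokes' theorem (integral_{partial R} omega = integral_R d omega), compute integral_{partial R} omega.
integral_(partial R) omega = -1/2

Stokes: integral_partial_R omega = integral_R d omega with d omega = (∂Q/∂x - ∂P/∂y) dx ∧ dy.
  ∂Q/∂x = -3*y
  ∂P/∂y = 0
  integrand = ∂Q/∂x - ∂P/∂y = -3*y.
Integrating over R: integral_0^1 integral_0^{1-x} (-3*y) dy dx = -1/2.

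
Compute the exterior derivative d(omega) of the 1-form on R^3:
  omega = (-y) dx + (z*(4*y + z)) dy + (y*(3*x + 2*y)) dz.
d(omega) = (1) dx ∧ dy + (3*y) dx ∧ dz + (3*x - 2*z) dy ∧ dz

For a 1-form omega = sum_i f_i dx_i, the exterior derivative is
  d(omega) = sum_{i < j} (∂f_j/∂x_i - ∂f_i/∂x_j) dx_i ∧ dx_j.
  coefficient of dx ∧ dy: ∂f_2/∂x - ∂f_1/∂y = ∂(z*(4*y + z))/∂x - ∂(-y)/∂y = 1
  coefficient of dx ∧ dz: ∂f_3/∂x - ∂f_1/∂z = ∂(y*(3*x + 2*y))/∂x - ∂(-y)/∂z = 3*y
  coefficient of dy ∧ dz: ∂f_3/∂y - ∂f_2/∂z = ∂(y*(3*x + 2*y))/∂y - ∂(z*(4*y + z))/∂z = 3*x - 2*z
Assembling: d(omega) = (1) dx ∧ dy + (3*y) dx ∧ dz + (3*x - 2*z) dy ∧ dz.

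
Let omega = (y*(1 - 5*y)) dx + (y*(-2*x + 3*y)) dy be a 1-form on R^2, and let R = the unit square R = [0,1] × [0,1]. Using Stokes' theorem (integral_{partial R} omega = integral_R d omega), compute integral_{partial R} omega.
integral_(partial R) omega = 3

Stokes: integral_partial_R omega = integral_R d omega with d omega = (∂Q/∂x - ∂P/∂y) dx ∧ dy.
  ∂Q/∂x = -2*y
  ∂P/∂y = 1 - 10*y
  integrand = ∂Q/∂x - ∂P/∂y = 8*y - 1.
Integrating over R: integral_0^1 integral_0^1 (8*y - 1) dx dy = 3.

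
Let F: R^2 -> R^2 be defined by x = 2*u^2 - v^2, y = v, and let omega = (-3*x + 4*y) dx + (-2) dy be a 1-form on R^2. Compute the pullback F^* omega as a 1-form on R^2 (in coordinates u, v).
F^* omega = (4*u*(-6*u^2 + 3*v^2 + 4*v)) du + (12*u^2*v - 6*v^3 - 8*v^2 - 2) dv

Using F^*(f dg) = (f ∘ F) d(g ∘ F), substitute each coordinate x_i by F_i(u, v) in f_i, and replace dx_i by d F_i = (∂F_i/∂u) du + (∂F_i/∂v) dv.
  For the x component: f_1(F) = -6*u^2 + 3*v^2 + 4*v; d F_1 = (4*u) du + (-2*v) dv
  For the y component: f_2(F) = -2; d F_2 = (0) du + (1) dv
Combining and collecting du, dv coefficients:
  coeff of du: 4*u*(-6*u^2 + 3*v^2 + 4*v)
  coeff of dv: 12*u^2*v - 6*v^3 - 8*v^2 - 2
F^* omega = (4*u*(-6*u^2 + 3*v^2 + 4*v)) du + (12*u^2*v - 6*v^3 - 8*v^2 - 2) dv.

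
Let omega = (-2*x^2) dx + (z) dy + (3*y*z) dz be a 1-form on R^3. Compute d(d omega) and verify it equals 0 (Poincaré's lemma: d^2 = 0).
d(d omega) = 0

Step 1: d omega = sum_{i<j} (∂f_j/∂x_i - ∂f_i/∂x_j) dx_i ∧ dx_j:
  coeff of dx ∧ dy: 0
  coeff of dx ∧ dz: 0
  coeff of dy ∧ dz: 3*z - 1
Step 2: Apply d again to each 2-form coefficient. The only possible 3-form in R^3 is dx ∧ dy ∧ dz, with coefficient
  ∂(coeff of dy∧dz)/∂x - ∂(coeff of dx∧dz)/∂y + ∂(coeff of dx∧dy)/∂z
  = ∂/∂x (3*z - 1) - ∂/∂y (0) + ∂/∂z (0).
Each of these terms simplifies to sums of mixed partials that cancel in pairs. The result is 0 (by equality of mixed partials for smooth functions — Schwarz / Clairaut).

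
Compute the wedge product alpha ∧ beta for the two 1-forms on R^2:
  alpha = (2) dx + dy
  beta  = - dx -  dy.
alpha ∧ beta = (-1) dx ∧ dy

Distribute the wedge, using dx_i ∧ dx_j = -dx_j ∧ dx_i and dx_i ∧ dx_i = 0. For each pair (i, j) with i < j, the coefficient of dx_i ∧ dx_j in alpha ∧ beta is (alpha_i * beta_j - alpha_j * beta_i). Collecting: alpha ∧ beta = (-1) dx ∧ dy.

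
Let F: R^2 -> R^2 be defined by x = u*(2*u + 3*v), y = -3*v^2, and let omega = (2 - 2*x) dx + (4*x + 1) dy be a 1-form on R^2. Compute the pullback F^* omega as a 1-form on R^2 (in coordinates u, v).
F^* omega = (-16*u^3 - 36*u^2*v - 18*u*v^2 + 8*u + 6*v) du + (-12*u^3 - 66*u^2*v - 72*u*v^2 + 6*u - 6*v) dv

Using F^*(f dg) = (f ∘ F) d(g ∘ F), substitute each coordinate x_i by F_i(u, v) in f_i, and replace dx_i by d F_i = (∂F_i/∂u) du + (∂F_i/∂v) dv.
  For the x component: f_1(F) = -4*u^2 - 6*u*v + 2; d F_1 = (4*u + 3*v) du + (3*u) dv
  For the y component: f_2(F) = 8*u^2 + 12*u*v + 1; d F_2 = (0) du + (-6*v) dv
Combining and collecting du, dv coefficients:
  coeff of du: -16*u^3 - 36*u^2*v - 18*u*v^2 + 8*u + 6*v
  coeff of dv: -12*u^3 - 66*u^2*v - 72*u*v^2 + 6*u - 6*v
F^* omega = (-16*u^3 - 36*u^2*v - 18*u*v^2 + 8*u + 6*v) du + (-12*u^3 - 66*u^2*v - 72*u*v^2 + 6*u - 6*v) dv.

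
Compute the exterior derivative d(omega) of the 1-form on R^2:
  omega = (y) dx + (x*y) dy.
d(omega) = (y - 1) dx ∧ dy

For a 1-form omega = sum_i f_i dx_i, the exterior derivative is
  d(omega) = sum_{i < j} (∂f_j/∂x_i - ∂f_i/∂x_j) dx_i ∧ dx_j.
  coefficient of dx ∧ dy: ∂f_2/∂x - ∂f_1/∂y = ∂(x*y)/∂x - ∂(y)/∂y = y - 1
Assembling: d(omega) = (y - 1) dx ∧ dy.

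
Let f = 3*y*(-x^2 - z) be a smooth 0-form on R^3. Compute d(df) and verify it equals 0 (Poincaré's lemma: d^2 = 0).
d(df) = 0

Step 1: df = sum_i (∂f/∂x_i) dx_i = (-6*x*y) dx + (-3*x^2 - 3*z) dy + (-3*y) dz.
Step 2: Apply d again. Using the 1-form formula, the coefficient of dx ∧ dy in d(df) is ∂^2 f/∂x ∂y - ∂^2 f/∂y ∂x = (-6*x) - (-6*x) = 0 (equality of mixed partials for smooth f).
Similarly for dx ∧ dz and dy ∧ dz — all coefficients vanish. So d(df) = 0.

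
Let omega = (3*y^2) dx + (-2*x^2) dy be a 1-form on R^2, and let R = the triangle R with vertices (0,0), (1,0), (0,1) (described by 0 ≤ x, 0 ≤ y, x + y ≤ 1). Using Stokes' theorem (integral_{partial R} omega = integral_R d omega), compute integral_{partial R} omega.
integral_(partial R) omega = -5/3

Stokes: integral_partial_R omega = integral_R d omega with d omega = (∂Q/∂x - ∂P/∂y) dx ∧ dy.
  ∂Q/∂x = -4*x
  ∂P/∂y = 6*y
  integrand = ∂Q/∂x - ∂P/∂y = -4*x - 6*y.
Integrating over R: integral_0^1 integral_0^{1-x} (-4*x - 6*y) dy dx = -5/3.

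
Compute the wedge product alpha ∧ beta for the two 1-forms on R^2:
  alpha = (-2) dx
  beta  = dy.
alpha ∧ beta = (-2) dx ∧ dy

Distribute the wedge, using dx_i ∧ dx_j = -dx_j ∧ dx_i and dx_i ∧ dx_i = 0. For each pair (i, j) with i < j, the coefficient of dx_i ∧ dx_j in alpha ∧ beta is (alpha_i * beta_j - alpha_j * beta_i). Collecting: alpha ∧ beta = (-2) dx ∧ dy.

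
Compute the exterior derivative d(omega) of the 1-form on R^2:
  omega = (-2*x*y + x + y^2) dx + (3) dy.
d(omega) = (2*x - 2*y) dx ∧ dy

For a 1-form omega = sum_i f_i dx_i, the exterior derivative is
  d(omega) = sum_{i < j} (∂f_j/∂x_i - ∂f_i/∂x_j) dx_i ∧ dx_j.
  coefficient of dx ∧ dy: ∂f_2/∂x - ∂f_1/∂y = ∂(3)/∂x - ∂(-2*x*y + x + y^2)/∂y = 2*x - 2*y
Assembling: d(omega) = (2*x - 2*y) dx ∧ dy.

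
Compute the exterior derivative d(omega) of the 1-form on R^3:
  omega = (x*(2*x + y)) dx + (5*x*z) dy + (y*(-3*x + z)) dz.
d(omega) = (-x + 5*z) dx ∧ dy + (-3*y) dx ∧ dz + (-8*x + z) dy ∧ dz

For a 1-form omega = sum_i f_i dx_i, the exterior derivative is
  d(omega) = sum_{i < j} (∂f_j/∂x_i - ∂f_i/∂x_j) dx_i ∧ dx_j.
  coefficient of dx ∧ dy: ∂f_2/∂x - ∂f_1/∂y = ∂(5*x*z)/∂x - ∂(x*(2*x + y))/∂y = -x + 5*z
  coefficient of dx ∧ dz: ∂f_3/∂x - ∂f_1/∂z = ∂(y*(-3*x + z))/∂x - ∂(x*(2*x + y))/∂z = -3*y
  coefficient of dy ∧ dz: ∂f_3/∂y - ∂f_2/∂z = ∂(y*(-3*x + z))/∂y - ∂(5*x*z)/∂z = -8*x + z
Assembling: d(omega) = (-x + 5*z) dx ∧ dy + (-3*y) dx ∧ dz + (-8*x + z) dy ∧ dz.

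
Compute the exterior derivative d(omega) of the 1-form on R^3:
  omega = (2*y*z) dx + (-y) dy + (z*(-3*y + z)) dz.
d(omega) = (-2*z) dx ∧ dy + (-2*y) dx ∧ dz + (-3*z) dy ∧ dz

For a 1-form omega = sum_i f_i dx_i, the exterior derivative is
  d(omega) = sum_{i < j} (∂f_j/∂x_i - ∂f_i/∂x_j) dx_i ∧ dx_j.
  coefficient of dx ∧ dy: ∂f_2/∂x - ∂f_1/∂y = ∂(-y)/∂x - ∂(2*y*z)/∂y = -2*z
  coefficient of dx ∧ dz: ∂f_3/∂x - ∂f_1/∂z = ∂(z*(-3*y + z))/∂x - ∂(2*y*z)/∂z = -2*y
  coefficient of dy ∧ dz: ∂f_3/∂y - ∂f_2/∂z = ∂(z*(-3*y + z))/∂y - ∂(-y)/∂z = -3*z
Assembling: d(omega) = (-2*z) dx ∧ dy + (-2*y) dx ∧ dz + (-3*z) dy ∧ dz.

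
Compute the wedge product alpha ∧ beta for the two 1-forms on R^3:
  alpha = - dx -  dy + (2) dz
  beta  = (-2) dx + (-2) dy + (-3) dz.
alpha ∧ beta = (7) dx ∧ dz + (7) dy ∧ dz

Distribute the wedge, using dx_i ∧ dx_j = -dx_j ∧ dx_i and dx_i ∧ dx_i = 0. For each pair (i, j) with i < j, the coefficient of dx_i ∧ dx_j in alpha ∧ beta is (alpha_i * beta_j - alpha_j * beta_i). Collecting: alpha ∧ beta = (7) dx ∧ dz + (7) dy ∧ dz.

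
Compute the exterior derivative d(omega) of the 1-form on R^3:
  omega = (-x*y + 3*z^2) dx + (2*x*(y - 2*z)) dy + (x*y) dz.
d(omega) = (x + 2*y - 4*z) dx ∧ dy + (y - 6*z) dx ∧ dz + (5*x) dy ∧ dz

For a 1-form omega = sum_i f_i dx_i, the exterior derivative is
  d(omega) = sum_{i < j} (∂f_j/∂x_i - ∂f_i/∂x_j) dx_i ∧ dx_j.
  coefficient of dx ∧ dy: ∂f_2/∂x - ∂f_1/∂y = ∂(2*x*(y - 2*z))/∂x - ∂(-x*y + 3*z^2)/∂y = x + 2*y - 4*z
  coefficient of dx ∧ dz: ∂f_3/∂x - ∂f_1/∂z = ∂(x*y)/∂x - ∂(-x*y + 3*z^2)/∂z = y - 6*z
  coefficient of dy ∧ dz: ∂f_3/∂y - ∂f_2/∂z = ∂(x*y)/∂y - ∂(2*x*(y - 2*z))/∂z = 5*x
Assembling: d(omega) = (x + 2*y - 4*z) dx ∧ dy + (y - 6*z) dx ∧ dz + (5*x) dy ∧ dz.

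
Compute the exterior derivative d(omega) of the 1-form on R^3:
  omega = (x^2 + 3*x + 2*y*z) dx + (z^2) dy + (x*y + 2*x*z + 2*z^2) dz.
d(omega) = (-2*z) dx ∧ dy + (-y + 2*z) dx ∧ dz + (x - 2*z) dy ∧ dz

For a 1-form omega = sum_i f_i dx_i, the exterior derivative is
  d(omega) = sum_{i < j} (∂f_j/∂x_i - ∂f_i/∂x_j) dx_i ∧ dx_j.
  coefficient of dx ∧ dy: ∂f_2/∂x - ∂f_1/∂y = ∂(z^2)/∂x - ∂(x^2 + 3*x + 2*y*z)/∂y = -2*z
  coefficient of dx ∧ dz: ∂f_3/∂x - ∂f_1/∂z = ∂(x*y + 2*x*z + 2*z^2)/∂x - ∂(x^2 + 3*x + 2*y*z)/∂z = -y + 2*z
  coefficient of dy ∧ dz: ∂f_3/∂y - ∂f_2/∂z = ∂(x*y + 2*x*z + 2*z^2)/∂y - ∂(z^2)/∂z = x - 2*z
Assembling: d(omega) = (-2*z) dx ∧ dy + (-y + 2*z) dx ∧ dz + (x - 2*z) dy ∧ dz.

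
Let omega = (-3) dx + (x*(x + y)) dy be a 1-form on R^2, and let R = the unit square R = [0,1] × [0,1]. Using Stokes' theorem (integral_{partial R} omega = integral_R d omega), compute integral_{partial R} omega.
integral_(partial R) omega = 3/2

Stokes: integral_partial_R omega = integral_R d omega with d omega = (∂Q/∂x - ∂P/∂y) dx ∧ dy.
  ∂Q/∂x = 2*x + y
  ∂P/∂y = 0
  integrand = ∂Q/∂x - ∂P/∂y = 2*x + y.
Integrating over R: integral_0^1 integral_0^1 (2*x + y) dx dy = 3/2.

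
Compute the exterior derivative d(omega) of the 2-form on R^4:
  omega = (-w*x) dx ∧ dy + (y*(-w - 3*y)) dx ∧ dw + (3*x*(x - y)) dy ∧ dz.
d(omega) = (w - x + 6*y) dx ∧ dy ∧ dw + (6*x - 3*y) dx ∧ dy ∧ dz

For a 2-form omega = sum_{i<j} g_{ij} dx_i ∧ dx_j, the exterior derivative is
  d(omega) = sum_{i<j} d(g_{ij}) ∧ dx_i ∧ dx_j = sum_{i<j, k} (∂g_{ij}/∂x_k) dx_k ∧ dx_i ∧ dx_j.
Expand each term, using dx_k ∧ dx_i ∧ dx_j = sgn(permutation) dx_{(a)} ∧ dx_{(b)} ∧ dx_{(c)} with (a < b < c) sorted:
  d(-w*x) includes (∂/∂w)(-w*x) dw = (-x) dw, which multiplied by dx ∧ dy gives (-x) dx ∧ dy ∧ dw
  d(y*(-w - 3*y)) includes (∂/∂y)(y*(-w - 3*y)) dy = (-w - 6*y) dy, which multiplied by dx ∧ dw gives (w + 6*y) dx ∧ dy ∧ dw
  d(3*x*(x - y)) includes (∂/∂x)(3*x*(x - y)) dx = (6*x - 3*y) dx, which multiplied by dy ∧ dz gives (6*x - 3*y) dx ∧ dy ∧ dz
Collecting like 3-forms: d(omega) = (w - x + 6*y) dx ∧ dy ∧ dw + (6*x - 3*y) dx ∧ dy ∧ dz.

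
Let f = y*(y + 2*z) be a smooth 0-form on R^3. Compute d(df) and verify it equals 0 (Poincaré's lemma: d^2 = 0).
d(df) = 0

Step 1: df = sum_i (∂f/∂x_i) dx_i = (0) dx + (2*y + 2*z) dy + (2*y) dz.
Step 2: Apply d again. Using the 1-form formula, the coefficient of dx ∧ dy in d(df) is ∂^2 f/∂x ∂y - ∂^2 f/∂y ∂x = (0) - (0) = 0 (equality of mixed partials for smooth f).
Similarly for dx ∧ dz and dy ∧ dz — all coefficients vanish. So d(df) = 0.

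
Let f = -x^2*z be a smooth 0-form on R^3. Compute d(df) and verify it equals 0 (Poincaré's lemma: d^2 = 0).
d(df) = 0

Step 1: df = sum_i (∂f/∂x_i) dx_i = (-2*x*z) dx + (0) dy + (-x^2) dz.
Step 2: Apply d again. Using the 1-form formula, the coefficient of dx ∧ dy in d(df) is ∂^2 f/∂x ∂y - ∂^2 f/∂y ∂x = (0) - (0) = 0 (equality of mixed partials for smooth f).
Similarly for dx ∧ dz and dy ∧ dz — all coefficients vanish. So d(df) = 0.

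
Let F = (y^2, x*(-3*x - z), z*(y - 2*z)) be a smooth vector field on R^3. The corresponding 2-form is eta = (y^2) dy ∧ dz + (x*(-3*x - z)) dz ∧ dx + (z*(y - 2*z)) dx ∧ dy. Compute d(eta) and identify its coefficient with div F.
d(eta) = (y - 4*z) dx ∧ dy ∧ dz; div F = y - 4*z

For a 2-form in R^3 of the form above, applying d gives a 3-form with coefficient ∂P/∂x + ∂Q/∂y + ∂R/∂z:
  ∂P/∂x = 0
  ∂Q/∂y = 0
  ∂R/∂z = y - 4*z
Sum = y - 4*z, which is exactly div F.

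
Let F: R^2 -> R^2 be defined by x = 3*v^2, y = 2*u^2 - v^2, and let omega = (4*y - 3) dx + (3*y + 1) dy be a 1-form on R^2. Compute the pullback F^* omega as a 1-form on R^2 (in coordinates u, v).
F^* omega = (4*u*(6*u^2 - 3*v^2 + 1)) du + (2*v*(18*u^2 - 9*v^2 - 10)) dv

Using F^*(f dg) = (f ∘ F) d(g ∘ F), substitute each coordinate x_i by F_i(u, v) in f_i, and replace dx_i by d F_i = (∂F_i/∂u) du + (∂F_i/∂v) dv.
  For the x component: f_1(F) = 8*u^2 - 4*v^2 - 3; d F_1 = (0) du + (6*v) dv
  For the y component: f_2(F) = 6*u^2 - 3*v^2 + 1; d F_2 = (4*u) du + (-2*v) dv
Combining and collecting du, dv coefficients:
  coeff of du: 4*u*(6*u^2 - 3*v^2 + 1)
  coeff of dv: 2*v*(18*u^2 - 9*v^2 - 10)
F^* omega = (4*u*(6*u^2 - 3*v^2 + 1)) du + (2*v*(18*u^2 - 9*v^2 - 10)) dv.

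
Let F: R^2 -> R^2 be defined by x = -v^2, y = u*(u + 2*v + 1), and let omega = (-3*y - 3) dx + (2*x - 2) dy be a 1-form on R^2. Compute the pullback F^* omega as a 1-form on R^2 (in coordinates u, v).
F^* omega = (-4*u*v^2 - 4*u - 4*v^3 - 2*v^2 - 4*v - 2) du + (6*u^2*v + 8*u*v^2 + 6*u*v - 4*u + 6*v) dv

Using F^*(f dg) = (f ∘ F) d(g ∘ F), substitute each coordinate x_i by F_i(u, v) in f_i, and replace dx_i by d F_i = (∂F_i/∂u) du + (∂F_i/∂v) dv.
  For the x component: f_1(F) = -3*u^2 - 6*u*v - 3*u - 3; d F_1 = (0) du + (-2*v) dv
  For the y component: f_2(F) = -2*v^2 - 2; d F_2 = (2*u + 2*v + 1) du + (2*u) dv
Combining and collecting du, dv coefficients:
  coeff of du: -4*u*v^2 - 4*u - 4*v^3 - 2*v^2 - 4*v - 2
  coeff of dv: 6*u^2*v + 8*u*v^2 + 6*u*v - 4*u + 6*v
F^* omega = (-4*u*v^2 - 4*u - 4*v^3 - 2*v^2 - 4*v - 2) du + (6*u^2*v + 8*u*v^2 + 6*u*v - 4*u + 6*v) dv.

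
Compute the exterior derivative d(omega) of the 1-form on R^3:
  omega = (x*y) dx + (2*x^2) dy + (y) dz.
d(omega) = (3*x) dx ∧ dy + (1) dy ∧ dz

For a 1-form omega = sum_i f_i dx_i, the exterior derivative is
  d(omega) = sum_{i < j} (∂f_j/∂x_i - ∂f_i/∂x_j) dx_i ∧ dx_j.
  coefficient of dx ∧ dy: ∂f_2/∂x - ∂f_1/∂y = ∂(2*x^2)/∂x - ∂(x*y)/∂y = 3*x
  coefficient of dy ∧ dz: ∂f_3/∂y - ∂f_2/∂z = ∂(y)/∂y - ∂(2*x^2)/∂z = 1
Assembling: d(omega) = (3*x) dx ∧ dy + (1) dy ∧ dz.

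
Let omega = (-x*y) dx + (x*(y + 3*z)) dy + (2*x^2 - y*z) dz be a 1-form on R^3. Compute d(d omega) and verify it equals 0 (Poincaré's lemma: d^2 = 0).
d(d omega) = 0

Step 1: d omega = sum_{i<j} (∂f_j/∂x_i - ∂f_i/∂x_j) dx_i ∧ dx_j:
  coeff of dx ∧ dy: x + y + 3*z
  coeff of dx ∧ dz: 4*x
  coeff of dy ∧ dz: -3*x - z
Step 2: Apply d again to each 2-form coefficient. The only possible 3-form in R^3 is dx ∧ dy ∧ dz, with coefficient
  ∂(coeff of dy∧dz)/∂x - ∂(coeff of dx∧dz)/∂y + ∂(coeff of dx∧dy)/∂z
  = ∂/∂x (-3*x - z) - ∂/∂y (4*x) + ∂/∂z (x + y + 3*z).
Each of these terms simplifies to sums of mixed partials that cancel in pairs. The result is 0 (by equality of mixed partials for smooth functions — Schwarz / Clairaut).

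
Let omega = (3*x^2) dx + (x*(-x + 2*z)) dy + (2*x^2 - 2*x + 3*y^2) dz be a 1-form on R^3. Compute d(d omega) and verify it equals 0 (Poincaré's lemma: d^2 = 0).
d(d omega) = 0

Step 1: d omega = sum_{i<j} (∂f_j/∂x_i - ∂f_i/∂x_j) dx_i ∧ dx_j:
  coeff of dx ∧ dy: -2*x + 2*z
  coeff of dx ∧ dz: 4*x - 2
  coeff of dy ∧ dz: -2*x + 6*y
Step 2: Apply d again to each 2-form coefficient. The only possible 3-form in R^3 is dx ∧ dy ∧ dz, with coefficient
  ∂(coeff of dy∧dz)/∂x - ∂(coeff of dx∧dz)/∂y + ∂(coeff of dx∧dy)/∂z
  = ∂/∂x (-2*x + 6*y) - ∂/∂y (4*x - 2) + ∂/∂z (-2*x + 2*z).
Each of these terms simplifies to sums of mixed partials that cancel in pairs. The result is 0 (by equality of mixed partials for smooth functions — Schwarz / Clairaut).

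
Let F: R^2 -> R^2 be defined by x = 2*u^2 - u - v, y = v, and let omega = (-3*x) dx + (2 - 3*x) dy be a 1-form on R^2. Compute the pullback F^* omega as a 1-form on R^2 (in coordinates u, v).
F^* omega = (-24*u^3 + 18*u^2 + 12*u*v - 3*u - 3*v) du + (2) dv

Using F^*(f dg) = (f ∘ F) d(g ∘ F), substitute each coordinate x_i by F_i(u, v) in f_i, and replace dx_i by d F_i = (∂F_i/∂u) du + (∂F_i/∂v) dv.
  For the x component: f_1(F) = -6*u^2 + 3*u + 3*v; d F_1 = (4*u - 1) du + (-1) dv
  For the y component: f_2(F) = -6*u^2 + 3*u + 3*v + 2; d F_2 = (0) du + (1) dv
Combining and collecting du, dv coefficients:
  coeff of du: -24*u^3 + 18*u^2 + 12*u*v - 3*u - 3*v
  coeff of dv: 2
F^* omega = (-24*u^3 + 18*u^2 + 12*u*v - 3*u - 3*v) du + (2) dv.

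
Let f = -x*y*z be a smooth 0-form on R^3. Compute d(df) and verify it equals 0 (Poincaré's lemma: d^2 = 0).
d(df) = 0

Step 1: df = sum_i (∂f/∂x_i) dx_i = (-y*z) dx + (-x*z) dy + (-x*y) dz.
Step 2: Apply d again. Using the 1-form formula, the coefficient of dx ∧ dy in d(df) is ∂^2 f/∂x ∂y - ∂^2 f/∂y ∂x = (-z) - (-z) = 0 (equality of mixed partials for smooth f).
Similarly for dx ∧ dz and dy ∧ dz — all coefficients vanish. So d(df) = 0.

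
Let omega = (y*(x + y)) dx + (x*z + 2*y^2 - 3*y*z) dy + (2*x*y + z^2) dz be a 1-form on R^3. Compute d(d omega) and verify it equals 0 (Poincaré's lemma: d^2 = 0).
d(d omega) = 0

Step 1: d omega = sum_{i<j} (∂f_j/∂x_i - ∂f_i/∂x_j) dx_i ∧ dx_j:
  coeff of dx ∧ dy: -x - 2*y + z
  coeff of dx ∧ dz: 2*y
  coeff of dy ∧ dz: x + 3*y
Step 2: Apply d again to each 2-form coefficient. The only possible 3-form in R^3 is dx ∧ dy ∧ dz, with coefficient
  ∂(coeff of dy∧dz)/∂x - ∂(coeff of dx∧dz)/∂y + ∂(coeff of dx∧dy)/∂z
  = ∂/∂x (x + 3*y) - ∂/∂y (2*y) + ∂/∂z (-x - 2*y + z).
Each of these terms simplifies to sums of mixed partials that cancel in pairs. The result is 0 (by equality of mixed partials for smooth functions — Schwarz / Clairaut).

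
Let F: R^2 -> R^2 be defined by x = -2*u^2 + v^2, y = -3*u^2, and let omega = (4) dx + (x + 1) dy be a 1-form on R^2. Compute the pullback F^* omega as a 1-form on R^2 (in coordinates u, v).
F^* omega = (2*u*(6*u^2 - 3*v^2 - 11)) du + (8*v) dv

Using F^*(f dg) = (f ∘ F) d(g ∘ F), substitute each coordinate x_i by F_i(u, v) in f_i, and replace dx_i by d F_i = (∂F_i/∂u) du + (∂F_i/∂v) dv.
  For the x component: f_1(F) = 4; d F_1 = (-4*u) du + (2*v) dv
  For the y component: f_2(F) = -2*u^2 + v^2 + 1; d F_2 = (-6*u) du + (0) dv
Combining and collecting du, dv coefficients:
  coeff of du: 2*u*(6*u^2 - 3*v^2 - 11)
  coeff of dv: 8*v
F^* omega = (2*u*(6*u^2 - 3*v^2 - 11)) du + (8*v) dv.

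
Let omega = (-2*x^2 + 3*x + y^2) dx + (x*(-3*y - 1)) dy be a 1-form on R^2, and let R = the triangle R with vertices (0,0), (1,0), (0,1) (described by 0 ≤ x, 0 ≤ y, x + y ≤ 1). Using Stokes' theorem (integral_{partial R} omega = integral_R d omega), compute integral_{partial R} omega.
integral_(partial R) omega = -4/3

Stokes: integral_partial_R omega = integral_R d omega with d omega = (∂Q/∂x - ∂P/∂y) dx ∧ dy.
  ∂Q/∂x = -3*y - 1
  ∂P/∂y = 2*y
  integrand = ∂Q/∂x - ∂P/∂y = -5*y - 1.
Integrating over R: integral_0^1 integral_0^{1-x} (-5*y - 1) dy dx = -4/3.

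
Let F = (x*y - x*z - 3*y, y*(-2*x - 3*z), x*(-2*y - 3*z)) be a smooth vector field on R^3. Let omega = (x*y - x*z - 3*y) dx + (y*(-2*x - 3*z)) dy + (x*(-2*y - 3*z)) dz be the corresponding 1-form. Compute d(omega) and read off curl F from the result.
d(omega) = (-2*x + 3*y) dy ∧ dz + (-x + 2*y + 3*z) dz ∧ dx + (-x - 2*y + 3) dx ∧ dy; curl F = (-2*x + 3*y, -x + 2*y + 3*z, -x - 2*y + 3)

d omega = sum_{i<j} (∂f_j/∂x_i - ∂f_i/∂x_j) dx_i ∧ dx_j. Under the identification (dy ∧ dz, dz ∧ dx, dx ∧ dy) ↔ (e_x, e_y, e_z), the coefficients are exactly the components of curl F. Compute:
  ∂R/∂y - ∂Q/∂z = (-2*x) - (-3*y) = -2*x + 3*y
  ∂P/∂z - ∂R/∂x = (-x) - (-2*y - 3*z) = -x + 2*y + 3*z
  ∂Q/∂x - ∂P/∂y = (-2*y) - (x - 3) = -x - 2*y + 3.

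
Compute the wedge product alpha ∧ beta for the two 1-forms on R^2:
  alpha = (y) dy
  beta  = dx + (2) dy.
alpha ∧ beta = (-y) dx ∧ dy

Distribute the wedge, using dx_i ∧ dx_j = -dx_j ∧ dx_i and dx_i ∧ dx_i = 0. For each pair (i, j) with i < j, the coefficient of dx_i ∧ dx_j in alpha ∧ beta is (alpha_i * beta_j - alpha_j * beta_i). Collecting: alpha ∧ beta = (-y) dx ∧ dy.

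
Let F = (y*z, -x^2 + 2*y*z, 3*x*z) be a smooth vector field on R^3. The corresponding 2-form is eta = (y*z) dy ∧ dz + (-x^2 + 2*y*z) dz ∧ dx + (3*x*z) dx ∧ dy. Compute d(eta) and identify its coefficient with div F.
d(eta) = (3*x + 2*z) dx ∧ dy ∧ dz; div F = 3*x + 2*z

For a 2-form in R^3 of the form above, applying d gives a 3-form with coefficient ∂P/∂x + ∂Q/∂y + ∂R/∂z:
  ∂P/∂x = 0
  ∂Q/∂y = 2*z
  ∂R/∂z = 3*x
Sum = 3*x + 2*z, which is exactly div F.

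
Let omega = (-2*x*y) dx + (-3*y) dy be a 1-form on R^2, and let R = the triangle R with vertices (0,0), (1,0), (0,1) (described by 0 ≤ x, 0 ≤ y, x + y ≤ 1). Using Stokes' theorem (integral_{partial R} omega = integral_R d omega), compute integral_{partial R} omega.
integral_(partial R) omega = 1/3

Stokes: integral_partial_R omega = integral_R d omega with d omega = (∂Q/∂x - ∂P/∂y) dx ∧ dy.
  ∂Q/∂x = 0
  ∂P/∂y = -2*x
  integrand = ∂Q/∂x - ∂P/∂y = 2*x.
Integrating over R: integral_0^1 integral_0^{1-x} (2*x) dy dx = 1/3.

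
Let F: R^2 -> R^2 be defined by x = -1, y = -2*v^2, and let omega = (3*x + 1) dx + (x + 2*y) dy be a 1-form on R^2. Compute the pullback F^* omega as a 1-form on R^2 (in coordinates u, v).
F^* omega = (16*v^3 + 4*v) dv

Using F^*(f dg) = (f ∘ F) d(g ∘ F), substitute each coordinate x_i by F_i(u, v) in f_i, and replace dx_i by d F_i = (∂F_i/∂u) du + (∂F_i/∂v) dv.
  For the x component: f_1(F) = -2; d F_1 = (0) du + (0) dv
  For the y component: f_2(F) = -4*v^2 - 1; d F_2 = (0) du + (-4*v) dv
Combining and collecting du, dv coefficients:
  coeff of du: 0
  coeff of dv: 16*v^3 + 4*v
F^* omega = (16*v^3 + 4*v) dv.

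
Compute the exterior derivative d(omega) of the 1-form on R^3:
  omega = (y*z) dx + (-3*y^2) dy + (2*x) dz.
d(omega) = (-z) dx ∧ dy + (2 - y) dx ∧ dz

For a 1-form omega = sum_i f_i dx_i, the exterior derivative is
  d(omega) = sum_{i < j} (∂f_j/∂x_i - ∂f_i/∂x_j) dx_i ∧ dx_j.
  coefficient of dx ∧ dy: ∂f_2/∂x - ∂f_1/∂y = ∂(-3*y^2)/∂x - ∂(y*z)/∂y = -z
  coefficient of dx ∧ dz: ∂f_3/∂x - ∂f_1/∂z = ∂(2*x)/∂x - ∂(y*z)/∂z = 2 - y
Assembling: d(omega) = (-z) dx ∧ dy + (2 - y) dx ∧ dz.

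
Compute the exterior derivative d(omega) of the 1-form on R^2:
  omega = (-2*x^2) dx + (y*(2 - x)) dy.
d(omega) = (-y) dx ∧ dy

For a 1-form omega = sum_i f_i dx_i, the exterior derivative is
  d(omega) = sum_{i < j} (∂f_j/∂x_i - ∂f_i/∂x_j) dx_i ∧ dx_j.
  coefficient of dx ∧ dy: ∂f_2/∂x - ∂f_1/∂y = ∂(y*(2 - x))/∂x - ∂(-2*x^2)/∂y = -y
Assembling: d(omega) = (-y) dx ∧ dy.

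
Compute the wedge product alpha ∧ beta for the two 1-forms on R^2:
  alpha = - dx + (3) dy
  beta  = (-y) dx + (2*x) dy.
alpha ∧ beta = (-2*x + 3*y) dx ∧ dy

Distribute the wedge, using dx_i ∧ dx_j = -dx_j ∧ dx_i and dx_i ∧ dx_i = 0. For each pair (i, j) with i < j, the coefficient of dx_i ∧ dx_j in alpha ∧ beta is (alpha_i * beta_j - alpha_j * beta_i). Collecting: alpha ∧ beta = (-2*x + 3*y) dx ∧ dy.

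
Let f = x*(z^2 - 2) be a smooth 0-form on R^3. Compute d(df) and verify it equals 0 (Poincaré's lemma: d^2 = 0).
d(df) = 0

Step 1: df = sum_i (∂f/∂x_i) dx_i = (z^2 - 2) dx + (0) dy + (2*x*z) dz.
Step 2: Apply d again. Using the 1-form formula, the coefficient of dx ∧ dy in d(df) is ∂^2 f/∂x ∂y - ∂^2 f/∂y ∂x = (0) - (0) = 0 (equality of mixed partials for smooth f).
Similarly for dx ∧ dz and dy ∧ dz — all coefficients vanish. So d(df) = 0.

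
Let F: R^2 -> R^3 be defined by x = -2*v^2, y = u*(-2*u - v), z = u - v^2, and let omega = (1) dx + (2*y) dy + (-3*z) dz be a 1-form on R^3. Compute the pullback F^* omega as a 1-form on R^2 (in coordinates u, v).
F^* omega = (16*u^3 + 12*u^2*v + 2*u*v^2 - 3*u + 3*v^2) du + (4*u^3 + 2*u^2*v + 6*u*v - 6*v^3 - 4*v) dv

Using F^*(f dg) = (f ∘ F) d(g ∘ F), substitute each coordinate x_i by F_i(u, v) in f_i, and replace dx_i by d F_i = (∂F_i/∂u) du + (∂F_i/∂v) dv.
  For the x component: f_1(F) = 1; d F_1 = (0) du + (-4*v) dv
  For the y component: f_2(F) = 2*u*(-2*u - v); d F_2 = (-4*u - v) du + (-u) dv
  For the z component: f_3(F) = -3*u + 3*v^2; d F_3 = (1) du + (-2*v) dv
Combining and collecting du, dv coefficients:
  coeff of du: 16*u^3 + 12*u^2*v + 2*u*v^2 - 3*u + 3*v^2
  coeff of dv: 4*u^3 + 2*u^2*v + 6*u*v - 6*v^3 - 4*v
F^* omega = (16*u^3 + 12*u^2*v + 2*u*v^2 - 3*u + 3*v^2) du + (4*u^3 + 2*u^2*v + 6*u*v - 6*v^3 - 4*v) dv.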